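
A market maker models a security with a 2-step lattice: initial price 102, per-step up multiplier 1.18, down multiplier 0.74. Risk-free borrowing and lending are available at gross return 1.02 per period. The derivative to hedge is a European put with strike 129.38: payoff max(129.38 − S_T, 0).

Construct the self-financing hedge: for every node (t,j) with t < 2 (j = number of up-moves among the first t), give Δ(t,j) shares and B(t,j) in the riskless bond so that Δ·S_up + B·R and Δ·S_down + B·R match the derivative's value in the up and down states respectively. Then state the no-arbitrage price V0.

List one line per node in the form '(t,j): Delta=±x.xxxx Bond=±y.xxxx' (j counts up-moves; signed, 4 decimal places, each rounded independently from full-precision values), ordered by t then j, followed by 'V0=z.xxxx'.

(0,0): Delta=-0.8242 Bond=111.3485
(1,0): Delta=-1.0000 Bond=126.8431
(1,1): Delta=-0.7612 Bond=105.9939
V0=27.2778

No-arbitrage ⇒ martingale measure with p* = (R−d)/(u−d) = 0.6364.
At expiry t=2: V(2,0)=73.5248, V(2,1)=40.3136, V(2,2)=0.0000
  t=1,j=0: stock 75.4800 → up 89.0664 (V=40.3136), down 55.8552 (V=73.5248). Price 51.3631; hedge Δ=-1.0000, bond B=126.8431.
  t=1,j=1: stock 120.3600 → up 142.0248 (V=0.0000), down 89.0664 (V=40.3136). Price 14.3720; hedge Δ=-0.7612, bond B=105.9939.
  t=0,j=0: stock 102.0000 → up 120.3600 (V=14.3720), down 75.4800 (V=51.3631). Price 27.2778; hedge Δ=-0.8242, bond B=111.3485.
Each (Δ,B) replicates both successor values, so the strategy is self-financing and V0 is arbitrage-free.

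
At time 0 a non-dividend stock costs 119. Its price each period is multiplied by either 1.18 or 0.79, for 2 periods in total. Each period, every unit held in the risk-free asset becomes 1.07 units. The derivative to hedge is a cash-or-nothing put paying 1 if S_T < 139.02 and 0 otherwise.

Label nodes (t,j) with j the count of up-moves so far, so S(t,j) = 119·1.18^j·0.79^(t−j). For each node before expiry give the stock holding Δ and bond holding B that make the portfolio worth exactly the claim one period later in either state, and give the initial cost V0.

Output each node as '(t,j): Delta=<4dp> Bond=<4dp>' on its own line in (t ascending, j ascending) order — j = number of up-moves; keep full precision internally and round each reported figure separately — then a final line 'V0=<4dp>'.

(0,0): Delta=-0.0145 Bond=2.1437
(1,0): Delta=0.0000 Bond=0.9346
(1,1): Delta=-0.0183 Bond=2.8277
V0=0.4232

The replicating-portfolio and risk-neutral prices coincide; use p* = (1.07−0.79)/(1.18−0.79) = 0.7179 for the latter.
Payoff layer (t=2): V(2,0)=1.0000, V(2,1)=1.0000, V(2,2)=0.0000
  t=1,j=0: stock 94.0100 → up 110.9318 (V=1.0000), down 74.2679 (V=1.0000). Price 0.9346; hedge Δ=0.0000, bond B=0.9346.
  t=1,j=1: stock 140.4200 → up 165.6956 (V=0.0000), down 110.9318 (V=1.0000). Price 0.2636; hedge Δ=-0.0183, bond B=2.8277.
  t=0,j=0: stock 119.0000 → up 140.4200 (V=0.2636), down 94.0100 (V=0.9346). Price 0.4232; hedge Δ=-0.0145, bond B=2.1437.
The time-0 hedge costs 0.4232, which is the no-arbitrage price.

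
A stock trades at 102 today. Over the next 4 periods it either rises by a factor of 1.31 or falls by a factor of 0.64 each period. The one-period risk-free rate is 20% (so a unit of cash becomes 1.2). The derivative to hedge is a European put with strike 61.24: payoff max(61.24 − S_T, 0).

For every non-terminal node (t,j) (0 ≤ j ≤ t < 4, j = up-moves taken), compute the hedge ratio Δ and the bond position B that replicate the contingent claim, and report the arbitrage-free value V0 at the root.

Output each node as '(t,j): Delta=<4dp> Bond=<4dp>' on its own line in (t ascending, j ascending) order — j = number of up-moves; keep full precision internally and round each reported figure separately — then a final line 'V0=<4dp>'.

The replicating-portfolio and risk-neutral prices coincide; use p* = (1.2−0.64)/(1.31−0.64) = 0.8358 for the latter.
Terminal values V(4,·): V(4,0)=44.1272, V(4,1)=26.2123, V(4,2)=0.0000, V(4,3)=0.0000, V(4,4)=0.0000
(3,0): S=26.7387. Δ = (V_up−V_dn)/(S_up−S_dn) = (26.2123−44.1272)/(35.0277−17.1128) = -1.0000. V = [p*·26.2123 + (1−p*)·44.1272]/1.2 = 24.2946. B = V − Δ·S = 51.0333.
(3,1): S=54.7308. Δ = (V_up−V_dn)/(S_up−S_dn) = (0.0000−26.2123)/(71.6973−35.0277) = -0.7148. V = [p*·0.0000 + (1−p*)·26.2123]/1.2 = 3.5863. B = V − Δ·S = 42.7091.
(3,2): S=112.0270. Δ = (V_up−V_dn)/(S_up−S_dn) = (0.0000−0.0000)/(146.7554−71.6973) = 0.0000. V = [p*·0.0000 + (1−p*)·0.0000]/1.2 = 0.0000. B = V − Δ·S = 0.0000.
(3,3): S=229.3053. Δ = (V_up−V_dn)/(S_up−S_dn) = (0.0000−0.0000)/(300.3899−146.7554) = 0.0000. V = [p*·0.0000 + (1−p*)·0.0000]/1.2 = 0.0000. B = V − Δ·S = 0.0000.
(2,0): S=41.7792. Δ = (V_up−V_dn)/(S_up−S_dn) = (3.5863−24.2946)/(54.7308−26.7387) = -0.7398. V = [p*·3.5863 + (1−p*)·24.2946]/1.2 = 5.8218. B = V − Δ·S = 36.7298.
(2,1): S=85.5168. Δ = (V_up−V_dn)/(S_up−S_dn) = (0.0000−3.5863)/(112.0270−54.7308) = -0.0626. V = [p*·0.0000 + (1−p*)·3.5863]/1.2 = 0.4907. B = V − Δ·S = 5.8433.
(2,2): S=175.0422. Δ = (V_up−V_dn)/(S_up−S_dn) = (0.0000−0.0000)/(229.3053−112.0270) = 0.0000. V = [p*·0.0000 + (1−p*)·0.0000]/1.2 = 0.0000. B = V − Δ·S = 0.0000.
(1,0): S=65.2800. Δ = (V_up−V_dn)/(S_up−S_dn) = (0.4907−5.8218)/(85.5168−41.7792) = -0.1219. V = [p*·0.4907 + (1−p*)·5.8218]/1.2 = 1.1383. B = V − Δ·S = 9.0952.
(1,1): S=133.6200. Δ = (V_up−V_dn)/(S_up−S_dn) = (0.0000−0.4907)/(175.0422−85.5168) = -0.0055. V = [p*·0.0000 + (1−p*)·0.4907]/1.2 = 0.0671. B = V − Δ·S = 0.7995.
(0,0): S=102.0000. Δ = (V_up−V_dn)/(S_up−S_dn) = (0.0671−1.1383)/(133.6200−65.2800) = -0.0157. V = [p*·0.0671 + (1−p*)·1.1383]/1.2 = 0.2025. B = V − Δ·S = 1.8012.
Self-financing check: at every node Δ·S+B equals the discounted successor values.

(0,0): Delta=-0.0157 Bond=1.8012
(1,0): Delta=-0.1219 Bond=9.0952
(1,1): Delta=-0.0055 Bond=0.7995
(2,0): Delta=-0.7398 Bond=36.7298
(2,1): Delta=-0.0626 Bond=5.8433
(2,2): Delta=0.0000 Bond=0.0000
(3,0): Delta=-1.0000 Bond=51.0333
(3,1): Delta=-0.7148 Bond=42.7091
(3,2): Delta=0.0000 Bond=0.0000
(3,3): Delta=0.0000 Bond=0.0000
V0=0.2025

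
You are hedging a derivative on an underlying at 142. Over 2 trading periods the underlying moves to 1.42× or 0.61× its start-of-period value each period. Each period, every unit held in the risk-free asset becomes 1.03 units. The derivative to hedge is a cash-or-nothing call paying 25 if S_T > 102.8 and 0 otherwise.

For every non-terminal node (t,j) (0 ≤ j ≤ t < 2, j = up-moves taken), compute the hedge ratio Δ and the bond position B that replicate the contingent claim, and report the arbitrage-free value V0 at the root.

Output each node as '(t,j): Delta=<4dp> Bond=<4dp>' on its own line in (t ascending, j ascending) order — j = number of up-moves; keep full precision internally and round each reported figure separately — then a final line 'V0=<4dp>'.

(0,0): Delta=0.1016 Bond=3.6743
(1,0): Delta=0.3563 Bond=-18.2788
(1,1): Delta=0.0000 Bond=24.2718
V0=18.1020

Risk-neutral probability p* = (R−d)/(u−d) = (1.03−0.61)/(1.42−0.61) = 0.5185.
Terminal payoffs: V(2,0)=0.0000, V(2,1)=25.0000, V(2,2)=25.0000
(1,0): S=86.6200. Δ = (V_up−V_dn)/(S_up−S_dn) = (25.0000−0.0000)/(123.0004−52.8382) = 0.3563. V = [p*·25.0000 + (1−p*)·0.0000]/1.03 = 12.5854. B = V − Δ·S = -18.2788.
(1,1): S=201.6400. Δ = (V_up−V_dn)/(S_up−S_dn) = (25.0000−25.0000)/(286.3288−123.0004) = 0.0000. V = [p*·25.0000 + (1−p*)·25.0000]/1.03 = 24.2718. B = V − Δ·S = 24.2718.
(0,0): S=142.0000. Δ = (V_up−V_dn)/(S_up−S_dn) = (24.2718−12.5854)/(201.6400−86.6200) = 0.1016. V = [p*·24.2718 + (1−p*)·12.5854]/1.03 = 18.1020. B = V − Δ·S = 3.6743.
The time-0 hedge costs 18.1020, which is the no-arbitrage price.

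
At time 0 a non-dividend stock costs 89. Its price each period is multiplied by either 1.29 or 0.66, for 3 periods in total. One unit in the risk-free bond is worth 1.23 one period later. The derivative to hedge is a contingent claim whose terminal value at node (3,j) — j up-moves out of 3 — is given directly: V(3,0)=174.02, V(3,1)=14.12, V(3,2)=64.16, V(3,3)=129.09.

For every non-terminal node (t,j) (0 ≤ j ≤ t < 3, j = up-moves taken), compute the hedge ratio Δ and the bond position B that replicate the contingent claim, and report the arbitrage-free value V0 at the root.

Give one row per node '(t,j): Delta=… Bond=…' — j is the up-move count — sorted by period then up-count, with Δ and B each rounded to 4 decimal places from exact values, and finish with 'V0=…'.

No-arbitrage ⇒ martingale measure with p* = (R−d)/(u−d) = 0.9048.
Payoff layer (t=3): V(3,0)=174.0200, V(3,1)=14.1200, V(3,2)=64.1600, V(3,3)=129.0900
Node (2,0) S=38.7684: V=(p*·14.1200+(1−p*)·174.0200)/1.23=23.8606; Δ=(14.1200−174.0200)/(50.0112−25.5871)=-6.5468; B=V−Δ·S=277.6702
Node (2,1) S=75.7746: V=(p*·64.1600+(1−p*)·14.1200)/1.23=48.2880; Δ=(64.1600−14.1200)/(97.7492−50.0112)=1.0482; B=V−Δ·S=-31.1405
Node (2,2) S=148.1049: V=(p*·129.0900+(1−p*)·64.1600)/1.23=99.9237; Δ=(129.0900−64.1600)/(191.0553−97.7492)=0.6959; B=V−Δ·S=-3.1398
Node (1,0) S=58.7400: V=(p*·48.2880+(1−p*)·23.8606)/1.23=37.3672; Δ=(48.2880−23.8606)/(75.7746−38.7684)=0.6601; B=V−Δ·S=-1.4065
Node (1,1) S=114.8100: V=(p*·99.9237+(1−p*)·48.2880)/1.23=77.2407; Δ=(99.9237−48.2880)/(148.1049−75.7746)=0.7139; B=V−Δ·S=-4.7207
Node (0,0) S=89.0000: V=(p*·77.2407+(1−p*)·37.3672)/1.23=59.7099; Δ=(77.2407−37.3672)/(114.8100−58.7400)=0.7111; B=V−Δ·S=-3.5814
Each (Δ,B) replicates both successor values, so the strategy is self-financing and V0 is arbitrage-free.

(0,0): Delta=0.7111 Bond=-3.5814
(1,0): Delta=0.6601 Bond=-1.4065
(1,1): Delta=0.7139 Bond=-4.7207
(2,0): Delta=-6.5468 Bond=277.6702
(2,1): Delta=1.0482 Bond=-31.1405
(2,2): Delta=0.6959 Bond=-3.1398
V0=59.7099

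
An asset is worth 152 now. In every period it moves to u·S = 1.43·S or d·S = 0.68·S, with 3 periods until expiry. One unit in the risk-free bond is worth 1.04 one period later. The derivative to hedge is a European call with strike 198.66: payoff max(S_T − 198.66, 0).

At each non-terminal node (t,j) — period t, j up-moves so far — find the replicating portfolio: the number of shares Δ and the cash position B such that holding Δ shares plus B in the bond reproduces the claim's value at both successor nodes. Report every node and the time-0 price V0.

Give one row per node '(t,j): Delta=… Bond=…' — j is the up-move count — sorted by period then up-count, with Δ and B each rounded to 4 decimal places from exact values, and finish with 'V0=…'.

Under the risk-neutral measure, an up-move has probability p* = (R−d)/(u−d) = 0.4800 and values discount at R = 1.04.
Terminal values V(3,·): V(3,0)=0.0000, V(3,1)=0.0000, V(3,2)=12.7009, V(3,3)=245.8195
(2,0): S=70.2848. Δ = (V_up−V_dn)/(S_up−S_dn) = (0.0000−0.0000)/(100.5073−47.7937) = 0.0000. V = [p*·0.0000 + (1−p*)·0.0000]/1.04 = 0.0000. B = V − Δ·S = 0.0000.
(2,1): S=147.8048. Δ = (V_up−V_dn)/(S_up−S_dn) = (12.7009−0.0000)/(211.3609−100.5073) = 0.1146. V = [p*·12.7009 + (1−p*)·0.0000]/1.04 = 5.8619. B = V − Δ·S = -11.0725.
(2,2): S=310.8248. Δ = (V_up−V_dn)/(S_up−S_dn) = (245.8195−12.7009)/(444.4795−211.3609) = 1.0000. V = [p*·245.8195 + (1−p*)·12.7009]/1.04 = 119.8056. B = V − Δ·S = -191.0192.
(1,0): S=103.3600. Δ = (V_up−V_dn)/(S_up−S_dn) = (5.8619−0.0000)/(147.8048−70.2848) = 0.0756. V = [p*·5.8619 + (1−p*)·0.0000]/1.04 = 2.7055. B = V − Δ·S = -5.1104.
(1,1): S=217.3600. Δ = (V_up−V_dn)/(S_up−S_dn) = (119.8056−5.8619)/(310.8248−147.8048) = 0.6990. V = [p*·119.8056 + (1−p*)·5.8619]/1.04 = 58.2258. B = V − Δ·S = -93.6990.
(0,0): S=152.0000. Δ = (V_up−V_dn)/(S_up−S_dn) = (58.2258−2.7055)/(217.3600−103.3600) = 0.4870. V = [p*·58.2258 + (1−p*)·2.7055]/1.04 = 28.2262. B = V − Δ·S = -45.8009.
The time-0 hedge costs 28.2262, which is the no-arbitrage price.

(0,0): Delta=0.4870 Bond=-45.8009
(1,0): Delta=0.0756 Bond=-5.1104
(1,1): Delta=0.6990 Bond=-93.6990
(2,0): Delta=0.0000 Bond=0.0000
(2,1): Delta=0.1146 Bond=-11.0725
(2,2): Delta=1.0000 Bond=-191.0192
V0=28.2262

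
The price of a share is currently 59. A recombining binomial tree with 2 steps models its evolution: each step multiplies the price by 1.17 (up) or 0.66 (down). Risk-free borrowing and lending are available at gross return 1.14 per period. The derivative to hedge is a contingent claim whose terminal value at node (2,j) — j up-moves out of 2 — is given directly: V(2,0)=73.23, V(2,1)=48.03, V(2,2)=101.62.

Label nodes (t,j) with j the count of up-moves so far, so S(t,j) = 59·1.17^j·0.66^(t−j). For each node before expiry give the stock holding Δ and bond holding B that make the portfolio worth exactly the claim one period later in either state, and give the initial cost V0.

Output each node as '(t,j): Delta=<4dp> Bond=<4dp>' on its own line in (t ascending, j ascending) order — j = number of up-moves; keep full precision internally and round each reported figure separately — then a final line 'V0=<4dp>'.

(0,0): Delta=1.4272 Bond=-10.6506
(1,0): Delta=-1.2689 Bond=92.8437
(1,1): Delta=1.5222 Bond=-18.7033
V0=73.5518

The replicating-portfolio and risk-neutral prices coincide; use p* = (1.14−0.66)/(1.17−0.66) = 0.9412 for the latter.
Terminal payoffs: V(2,0)=73.2300, V(2,1)=48.0300, V(2,2)=101.6200
(1,0): S=38.9400. Δ = (V_up−V_dn)/(S_up−S_dn) = (48.0300−73.2300)/(45.5598−25.7004) = -1.2689. V = [p*·48.0300 + (1−p*)·73.2300]/1.14 = 43.4319. B = V − Δ·S = 92.8437.
(1,1): S=69.0300. Δ = (V_up−V_dn)/(S_up−S_dn) = (101.6200−48.0300)/(80.7651−45.5598) = 1.5222. V = [p*·101.6200 + (1−p*)·48.0300]/1.14 = 86.3751. B = V − Δ·S = -18.7033.
(0,0): S=59.0000. Δ = (V_up−V_dn)/(S_up−S_dn) = (86.3751−43.4319)/(69.0300−38.9400) = 1.4272. V = [p*·86.3751 + (1−p*)·43.4319]/1.14 = 73.5518. B = V − Δ·S = -10.6506.
Each (Δ,B) replicates both successor values, so the strategy is self-financing and V0 is arbitrage-free.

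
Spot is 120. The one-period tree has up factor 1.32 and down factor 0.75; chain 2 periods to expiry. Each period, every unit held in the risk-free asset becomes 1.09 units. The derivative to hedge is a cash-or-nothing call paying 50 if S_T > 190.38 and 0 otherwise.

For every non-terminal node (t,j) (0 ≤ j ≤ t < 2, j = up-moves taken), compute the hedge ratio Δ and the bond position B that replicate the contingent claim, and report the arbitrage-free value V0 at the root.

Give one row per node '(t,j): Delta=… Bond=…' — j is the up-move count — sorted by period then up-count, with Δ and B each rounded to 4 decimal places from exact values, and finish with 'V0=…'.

Risk-neutral probability p* = (R−d)/(u−d) = (1.09−0.75)/(1.32−0.75) = 0.5965.
Terminal values V(2,·): V(2,0)=0.0000, V(2,1)=0.0000, V(2,2)=50.0000
(1,0): S=90.0000. Δ = (V_up−V_dn)/(S_up−S_dn) = (0.0000−0.0000)/(118.8000−67.5000) = 0.0000. V = [p*·0.0000 + (1−p*)·0.0000]/1.09 = 0.0000. B = V − Δ·S = 0.0000.
(1,1): S=158.4000. Δ = (V_up−V_dn)/(S_up−S_dn) = (50.0000−0.0000)/(209.0880−118.8000) = 0.5538. V = [p*·50.0000 + (1−p*)·0.0000]/1.09 = 27.3620. B = V − Δ·S = -60.3573.
(0,0): S=120.0000. Δ = (V_up−V_dn)/(S_up−S_dn) = (27.3620−0.0000)/(158.4000−90.0000) = 0.4000. V = [p*·27.3620 + (1−p*)·0.0000]/1.09 = 14.9736. B = V − Δ·S = -33.0299.
Each (Δ,B) replicates both successor values, so the strategy is self-financing and V0 is arbitrage-free.

(0,0): Delta=0.4000 Bond=-33.0299
(1,0): Delta=0.0000 Bond=0.0000
(1,1): Delta=0.5538 Bond=-60.3573
V0=14.9736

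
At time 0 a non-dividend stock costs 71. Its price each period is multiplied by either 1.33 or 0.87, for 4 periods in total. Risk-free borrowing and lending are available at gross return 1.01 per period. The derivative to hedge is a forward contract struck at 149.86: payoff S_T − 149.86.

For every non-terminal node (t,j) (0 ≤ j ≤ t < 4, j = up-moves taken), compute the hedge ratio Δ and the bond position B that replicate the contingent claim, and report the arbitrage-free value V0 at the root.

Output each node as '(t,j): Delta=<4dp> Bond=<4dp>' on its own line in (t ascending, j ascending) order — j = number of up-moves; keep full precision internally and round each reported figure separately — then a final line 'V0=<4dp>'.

No-arbitrage ⇒ martingale measure with p* = (R−d)/(u−d) = 0.3043.
At expiry t=4: V(4,0)=-109.1843, V(4,1)=-87.6776, V(4,2)=-54.7995, V(4,3)=-4.5376, V(4,4)=72.2995
Node (3,0) S=46.7537: V=(p*·-87.6776+(1−p*)·-109.1843)/1.01=-101.6225; Δ=(-87.6776−-109.1843)/(62.1824−40.6757)=1.0000; B=V−Δ·S=-148.3762
Node (3,1) S=71.4741: V=(p*·-54.7995+(1−p*)·-87.6776)/1.01=-76.9022; Δ=(-54.7995−-87.6776)/(95.0605−62.1824)=1.0000; B=V−Δ·S=-148.3762
Node (3,2) S=109.2650: V=(p*·-4.5376+(1−p*)·-54.7995)/1.01=-39.1113; Δ=(-4.5376−-54.7995)/(145.3224−95.0605)=1.0000; B=V−Δ·S=-148.3762
Node (3,3) S=167.0372: V=(p*·72.2995+(1−p*)·-4.5376)/1.01=18.6610; Δ=(72.2995−-4.5376)/(222.1595−145.3224)=1.0000; B=V−Δ·S=-148.3762
Node (2,0) S=53.7399: V=(p*·-76.9022+(1−p*)·-101.6225)/1.01=-93.1673; Δ=(-76.9022−-101.6225)/(71.4741−46.7537)=1.0000; B=V−Δ·S=-146.9072
Node (2,1) S=82.1541: V=(p*·-39.1113+(1−p*)·-76.9022)/1.01=-64.7531; Δ=(-39.1113−-76.9022)/(109.2650−71.4741)=1.0000; B=V−Δ·S=-146.9072
Node (2,2) S=125.5919: V=(p*·18.6610+(1−p*)·-39.1113)/1.01=-21.3153; Δ=(18.6610−-39.1113)/(167.0372−109.2650)=1.0000; B=V−Δ·S=-146.9072
Node (1,0) S=61.7700: V=(p*·-64.7531+(1−p*)·-93.1673)/1.01=-83.6826; Δ=(-64.7531−-93.1673)/(82.1541−53.7399)=1.0000; B=V−Δ·S=-145.4526
Node (1,1) S=94.4300: V=(p*·-21.3153+(1−p*)·-64.7531)/1.01=-51.0226; Δ=(-21.3153−-64.7531)/(125.5919−82.1541)=1.0000; B=V−Δ·S=-145.4526
Node (0,0) S=71.0000: V=(p*·-51.0226+(1−p*)·-83.6826)/1.01=-73.0125; Δ=(-51.0226−-83.6826)/(94.4300−61.7700)=1.0000; B=V−Δ·S=-144.0125
Root portfolio cost Δ·71+B reproduces V0=-73.0125.

(0,0): Delta=1.0000 Bond=-144.0125
(1,0): Delta=1.0000 Bond=-145.4526
(1,1): Delta=1.0000 Bond=-145.4526
(2,0): Delta=1.0000 Bond=-146.9072
(2,1): Delta=1.0000 Bond=-146.9072
(2,2): Delta=1.0000 Bond=-146.9072
(3,0): Delta=1.0000 Bond=-148.3762
(3,1): Delta=1.0000 Bond=-148.3762
(3,2): Delta=1.0000 Bond=-148.3762
(3,3): Delta=1.0000 Bond=-148.3762
V0=-73.0125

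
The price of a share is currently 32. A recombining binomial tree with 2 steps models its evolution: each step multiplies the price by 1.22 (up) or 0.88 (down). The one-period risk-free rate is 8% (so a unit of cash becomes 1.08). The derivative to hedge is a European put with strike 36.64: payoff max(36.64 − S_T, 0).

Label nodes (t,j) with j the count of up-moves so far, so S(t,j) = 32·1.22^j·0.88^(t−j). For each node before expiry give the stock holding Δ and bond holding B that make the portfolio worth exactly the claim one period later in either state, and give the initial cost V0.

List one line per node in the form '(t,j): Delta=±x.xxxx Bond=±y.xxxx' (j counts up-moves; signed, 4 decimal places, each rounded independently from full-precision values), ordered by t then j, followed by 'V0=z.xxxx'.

Risk-neutral probability p* = (R−d)/(u−d) = (1.08−0.88)/(1.22−0.88) = 0.5882.
Terminal values V(2,·): V(2,0)=11.8592, V(2,1)=2.2848, V(2,2)=0.0000
  t=1,j=0: stock 28.1600 → up 34.3552 (V=2.2848), down 24.7808 (V=11.8592). Price 5.7659; hedge Δ=-1.0000, bond B=33.9259.
  t=1,j=1: stock 39.0400 → up 47.6288 (V=0.0000), down 34.3552 (V=2.2848). Price 0.8711; hedge Δ=-0.1721, bond B=7.5911.
  t=0,j=0: stock 32.0000 → up 39.0400 (V=0.8711), down 28.1600 (V=5.7659). Price 2.6728; hedge Δ=-0.4499, bond B=17.0693.
The time-0 hedge costs 2.6728, which is the no-arbitrage price.

(0,0): Delta=-0.4499 Bond=17.0693
(1,0): Delta=-1.0000 Bond=33.9259
(1,1): Delta=-0.1721 Bond=7.5911
V0=2.6728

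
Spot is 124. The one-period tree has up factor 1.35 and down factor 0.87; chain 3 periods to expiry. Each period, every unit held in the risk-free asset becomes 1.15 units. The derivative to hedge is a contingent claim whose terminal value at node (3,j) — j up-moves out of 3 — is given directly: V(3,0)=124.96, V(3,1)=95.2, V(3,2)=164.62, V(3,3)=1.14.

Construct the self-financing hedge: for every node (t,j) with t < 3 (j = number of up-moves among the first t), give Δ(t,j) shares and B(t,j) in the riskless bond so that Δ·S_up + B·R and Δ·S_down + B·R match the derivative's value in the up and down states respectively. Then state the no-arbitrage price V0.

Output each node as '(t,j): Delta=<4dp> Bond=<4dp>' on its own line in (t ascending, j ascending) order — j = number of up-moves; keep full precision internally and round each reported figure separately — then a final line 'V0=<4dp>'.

(0,0): Delta=-0.3436 Bond=113.7607
(1,0): Delta=0.4718 Bond=42.8566
(1,1): Delta=-0.7190 Bond=193.6593
(2,0): Delta=-0.6606 Bond=155.5652
(2,1): Delta=0.9930 Bond=-26.6293
(2,2): Delta=-1.5071 Bond=400.8065
V0=71.1498

The replicating-portfolio and risk-neutral prices coincide; use p* = (1.15−0.87)/(1.35−0.87) = 0.5833 for the latter.
Terminal values V(3,·): V(3,0)=124.9600, V(3,1)=95.2000, V(3,2)=164.6200, V(3,3)=1.1400
Node (2,0) S=93.8556: V=(p*·95.2000+(1−p*)·124.9600)/1.15=93.5652; Δ=(95.2000−124.9600)/(126.7051−81.6544)=-0.6606; B=V−Δ·S=155.5652
Node (2,1) S=145.6380: V=(p*·164.6200+(1−p*)·95.2000)/1.15=117.9957; Δ=(164.6200−95.2000)/(196.6113−126.7051)=0.9930; B=V−Δ·S=-26.6293
Node (2,2) S=225.9900: V=(p*·1.1400+(1−p*)·164.6200)/1.15=60.2232; Δ=(1.1400−164.6200)/(305.0865−196.6113)=-1.5071; B=V−Δ·S=400.8065
Node (1,0) S=107.8800: V=(p*·117.9957+(1−p*)·93.5652)/1.15=93.7533; Δ=(117.9957−93.5652)/(145.6380−93.8556)=0.4718; B=V−Δ·S=42.8566
Node (1,1) S=167.4000: V=(p*·60.2232+(1−p*)·117.9957)/1.15=73.3000; Δ=(60.2232−117.9957)/(225.9900−145.6380)=-0.7190; B=V−Δ·S=193.6593
Node (0,0) S=124.0000: V=(p*·73.3000+(1−p*)·93.7533)/1.15=71.1498; Δ=(73.3000−93.7533)/(167.4000−107.8800)=-0.3436; B=V−Δ·S=113.7607
Self-financing check: at every node Δ·S+B equals the discounted successor values.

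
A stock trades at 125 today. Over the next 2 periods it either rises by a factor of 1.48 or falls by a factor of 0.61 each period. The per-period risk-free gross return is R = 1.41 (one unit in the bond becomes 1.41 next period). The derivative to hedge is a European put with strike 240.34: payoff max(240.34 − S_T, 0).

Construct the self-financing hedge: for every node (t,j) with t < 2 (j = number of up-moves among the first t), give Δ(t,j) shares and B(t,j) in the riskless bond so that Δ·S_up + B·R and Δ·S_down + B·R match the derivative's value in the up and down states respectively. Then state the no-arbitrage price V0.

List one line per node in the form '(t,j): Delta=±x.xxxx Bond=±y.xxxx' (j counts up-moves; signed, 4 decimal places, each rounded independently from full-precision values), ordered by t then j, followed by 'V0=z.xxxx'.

(0,0): Delta=-0.7993 Bond=110.0383
(1,0): Delta=-1.0000 Bond=170.4539
(1,1): Delta=-0.7921 Bond=153.8153
V0=10.1201

Since d<R<u, set p* = (R−d)/(u−d) = 0.9195; price each node as the discounted p*-expectation of its children.
Terminal values V(2,·): V(2,0)=193.8275, V(2,1)=127.4900, V(2,2)=0.0000
  t=1,j=0: stock 76.2500 → up 112.8500 (V=127.4900), down 46.5125 (V=193.8275). Price 94.2039; hedge Δ=-1.0000, bond B=170.4539.
  t=1,j=1: stock 185.0000 → up 273.8000 (V=0.0000), down 112.8500 (V=127.4900). Price 7.2750; hedge Δ=-0.7921, bond B=153.8153.
  t=0,j=0: stock 125.0000 → up 185.0000 (V=7.2750), down 76.2500 (V=94.2039). Price 10.1201; hedge Δ=-0.7993, bond B=110.0383.
Self-financing check: at every node Δ·S+B equals the discounted successor values.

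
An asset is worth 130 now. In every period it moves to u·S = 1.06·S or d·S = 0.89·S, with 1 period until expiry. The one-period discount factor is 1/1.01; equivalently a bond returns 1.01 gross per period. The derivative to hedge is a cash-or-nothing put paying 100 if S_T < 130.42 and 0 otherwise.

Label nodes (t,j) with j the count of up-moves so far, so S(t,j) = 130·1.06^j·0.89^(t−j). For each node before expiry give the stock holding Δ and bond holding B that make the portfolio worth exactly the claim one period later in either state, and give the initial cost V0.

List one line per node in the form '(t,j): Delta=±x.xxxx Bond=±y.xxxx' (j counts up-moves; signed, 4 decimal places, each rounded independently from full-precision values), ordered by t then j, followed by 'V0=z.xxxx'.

(0,0): Delta=-4.5249 Bond=617.3559
V0=29.1206

No-arbitrage ⇒ martingale measure with p* = (R−d)/(u−d) = 0.7059.
At expiry t=1: V(1,0)=100.0000, V(1,1)=0.0000
(0,0): S=130.0000. Δ = (V_up−V_dn)/(S_up−S_dn) = (0.0000−100.0000)/(137.8000−115.7000) = -4.5249. V = [p*·0.0000 + (1−p*)·100.0000]/1.01 = 29.1206. B = V − Δ·S = 617.3559.
Self-financing check: at every node Δ·S+B equals the discounted successor values.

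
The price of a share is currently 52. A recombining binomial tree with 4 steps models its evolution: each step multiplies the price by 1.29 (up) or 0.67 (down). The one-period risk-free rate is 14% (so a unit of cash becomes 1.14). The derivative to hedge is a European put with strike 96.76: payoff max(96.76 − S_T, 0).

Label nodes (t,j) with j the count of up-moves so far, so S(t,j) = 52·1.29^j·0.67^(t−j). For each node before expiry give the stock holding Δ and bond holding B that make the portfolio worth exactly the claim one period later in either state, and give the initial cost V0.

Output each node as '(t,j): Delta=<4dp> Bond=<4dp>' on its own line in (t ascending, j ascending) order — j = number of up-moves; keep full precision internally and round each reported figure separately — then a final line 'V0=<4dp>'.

Risk-neutral probability p* = (R−d)/(u−d) = (1.14−0.67)/(1.29−0.67) = 0.7581.
Payoff layer (t=4): V(4,0)=86.2814, V(4,1)=76.5848, V(4,2)=57.9152, V(4,3)=21.9694, V(4,4)=0.0000
Node (3,0) S=15.6397: V=(p*·76.5848+(1−p*)·86.2814)/1.14=69.2375; Δ=(76.5848−86.2814)/(20.1752−10.4786)=-1.0000; B=V−Δ·S=84.8772
Node (3,1) S=30.1122: V=(p*·57.9152+(1−p*)·76.5848)/1.14=54.7650; Δ=(57.9152−76.5848)/(38.8448−20.1752)=-1.0000; B=V−Δ·S=84.8772
Node (3,2) S=57.9772: V=(p*·21.9694+(1−p*)·57.9152)/1.14=26.8999; Δ=(21.9694−57.9152)/(74.7906−38.8448)=-1.0000; B=V−Δ·S=84.8772
Node (3,3) S=111.6278: V=(p*·0.0000+(1−p*)·21.9694)/1.14=4.6624; Δ=(0.0000−21.9694)/(143.9999−74.7906)=-0.3174; B=V−Δ·S=40.0969
Node (2,0) S=23.3428: V=(p*·54.7650+(1−p*)·69.2375)/1.14=51.1109; Δ=(54.7650−69.2375)/(30.1122−15.6397)=-1.0000; B=V−Δ·S=74.4537
Node (2,1) S=44.9436: V=(p*·26.8999+(1−p*)·54.7650)/1.14=29.5101; Δ=(26.8999−54.7650)/(57.9772−30.1122)=-1.0000; B=V−Δ·S=74.4537
Node (2,2) S=86.5332: V=(p*·4.6624+(1−p*)·26.8999)/1.14=8.8092; Δ=(4.6624−26.8999)/(111.6278−57.9772)=-0.4145; B=V−Δ·S=44.6762
Node (1,0) S=34.8400: V=(p*·29.5101+(1−p*)·51.1109)/1.14=30.4702; Δ=(29.5101−51.1109)/(44.9436−23.3428)=-1.0000; B=V−Δ·S=65.3102
Node (1,1) S=67.0800: V=(p*·8.8092+(1−p*)·29.5101)/1.14=12.1206; Δ=(8.8092−29.5101)/(86.5332−44.9436)=-0.4977; B=V−Δ·S=45.5091
Node (0,0) S=52.0000: V=(p*·12.1206+(1−p*)·30.4702)/1.14=14.5263; Δ=(12.1206−30.4702)/(67.0800−34.8400)=-0.5692; B=V−Δ·S=44.1226
The time-0 hedge costs 14.5263, which is the no-arbitrage price.

(0,0): Delta=-0.5692 Bond=44.1226
(1,0): Delta=-1.0000 Bond=65.3102
(1,1): Delta=-0.4977 Bond=45.5091
(2,0): Delta=-1.0000 Bond=74.4537
(2,1): Delta=-1.0000 Bond=74.4537
(2,2): Delta=-0.4145 Bond=44.6762
(3,0): Delta=-1.0000 Bond=84.8772
(3,1): Delta=-1.0000 Bond=84.8772
(3,2): Delta=-1.0000 Bond=84.8772
(3,3): Delta=-0.3174 Bond=40.0969
V0=14.5263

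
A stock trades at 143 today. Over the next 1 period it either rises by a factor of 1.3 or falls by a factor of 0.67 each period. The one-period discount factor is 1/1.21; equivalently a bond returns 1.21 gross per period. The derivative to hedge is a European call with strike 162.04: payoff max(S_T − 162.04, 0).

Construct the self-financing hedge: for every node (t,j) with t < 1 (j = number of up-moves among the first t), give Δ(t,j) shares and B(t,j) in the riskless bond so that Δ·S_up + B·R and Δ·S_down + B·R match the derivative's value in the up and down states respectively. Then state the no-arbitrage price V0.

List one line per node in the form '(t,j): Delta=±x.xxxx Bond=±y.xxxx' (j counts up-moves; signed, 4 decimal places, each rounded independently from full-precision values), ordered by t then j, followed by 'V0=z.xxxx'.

(0,0): Delta=0.2648 Bond=-20.9710
V0=16.9020

Risk-neutral probability p* = (R−d)/(u−d) = (1.21−0.67)/(1.3−0.67) = 0.8571.
Payoff layer (t=1): V(1,0)=0.0000, V(1,1)=23.8600
Node (0,0) S=143.0000: V=(p*·23.8600+(1−p*)·0.0000)/1.21=16.9020; Δ=(23.8600−0.0000)/(185.9000−95.8100)=0.2648; B=V−Δ·S=-20.9710
Self-financing check: at every node Δ·S+B equals the discounted successor values.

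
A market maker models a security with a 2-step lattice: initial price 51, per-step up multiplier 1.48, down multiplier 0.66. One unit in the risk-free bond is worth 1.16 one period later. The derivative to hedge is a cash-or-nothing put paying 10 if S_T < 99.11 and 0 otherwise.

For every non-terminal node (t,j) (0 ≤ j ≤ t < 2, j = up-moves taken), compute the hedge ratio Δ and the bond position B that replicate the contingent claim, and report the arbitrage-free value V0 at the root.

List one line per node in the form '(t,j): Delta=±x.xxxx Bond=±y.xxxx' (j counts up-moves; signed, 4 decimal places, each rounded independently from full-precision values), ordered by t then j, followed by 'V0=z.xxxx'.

Risk-neutral probability p* = (R−d)/(u−d) = (1.16−0.66)/(1.48−0.66) = 0.6098.
Payoff layer (t=2): V(2,0)=10.0000, V(2,1)=10.0000, V(2,2)=0.0000
  t=1,j=0: stock 33.6600 → up 49.8168 (V=10.0000), down 22.2156 (V=10.0000). Price 8.6207; hedge Δ=0.0000, bond B=8.6207.
  t=1,j=1: stock 75.4800 → up 111.7104 (V=0.0000), down 49.8168 (V=10.0000). Price 3.3642; hedge Δ=-0.1616, bond B=15.5593.
  t=0,j=0: stock 51.0000 → up 75.4800 (V=3.3642), down 33.6600 (V=8.6207). Price 4.6685; hedge Δ=-0.1257, bond B=11.0789.
Each (Δ,B) replicates both successor values, so the strategy is self-financing and V0 is arbitrage-free.

(0,0): Delta=-0.1257 Bond=11.0789
(1,0): Delta=0.0000 Bond=8.6207
(1,1): Delta=-0.1616 Bond=15.5593
V0=4.6685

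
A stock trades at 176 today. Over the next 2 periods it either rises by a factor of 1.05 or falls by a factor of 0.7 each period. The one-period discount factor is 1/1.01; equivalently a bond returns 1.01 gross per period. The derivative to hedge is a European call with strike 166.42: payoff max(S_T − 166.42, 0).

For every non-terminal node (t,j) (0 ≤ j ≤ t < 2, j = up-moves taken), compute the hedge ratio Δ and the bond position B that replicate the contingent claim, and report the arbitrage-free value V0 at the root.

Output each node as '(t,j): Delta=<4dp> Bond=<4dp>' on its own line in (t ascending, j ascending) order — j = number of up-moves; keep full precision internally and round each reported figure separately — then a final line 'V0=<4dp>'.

The replicating-portfolio and risk-neutral prices coincide; use p* = (1.01−0.7)/(1.05−0.7) = 0.8857 for the latter.
At expiry t=2: V(2,0)=0.0000, V(2,1)=0.0000, V(2,2)=27.6200
(1,0): S=123.2000. Δ = (V_up−V_dn)/(S_up−S_dn) = (0.0000−0.0000)/(129.3600−86.2400) = 0.0000. V = [p*·0.0000 + (1−p*)·0.0000]/1.01 = 0.0000. B = V − Δ·S = 0.0000.
(1,1): S=184.8000. Δ = (V_up−V_dn)/(S_up−S_dn) = (27.6200−0.0000)/(194.0400−129.3600) = 0.4270. V = [p*·27.6200 + (1−p*)·0.0000]/1.01 = 24.2212. B = V − Δ·S = -54.6931.
(0,0): S=176.0000. Δ = (V_up−V_dn)/(S_up−S_dn) = (24.2212−0.0000)/(184.8000−123.2000) = 0.3932. V = [p*·24.2212 + (1−p*)·0.0000]/1.01 = 21.2407. B = V − Δ·S = -47.9628.
Each (Δ,B) replicates both successor values, so the strategy is self-financing and V0 is arbitrage-free.

(0,0): Delta=0.3932 Bond=-47.9628
(1,0): Delta=0.0000 Bond=0.0000
(1,1): Delta=0.4270 Bond=-54.6931
V0=21.2407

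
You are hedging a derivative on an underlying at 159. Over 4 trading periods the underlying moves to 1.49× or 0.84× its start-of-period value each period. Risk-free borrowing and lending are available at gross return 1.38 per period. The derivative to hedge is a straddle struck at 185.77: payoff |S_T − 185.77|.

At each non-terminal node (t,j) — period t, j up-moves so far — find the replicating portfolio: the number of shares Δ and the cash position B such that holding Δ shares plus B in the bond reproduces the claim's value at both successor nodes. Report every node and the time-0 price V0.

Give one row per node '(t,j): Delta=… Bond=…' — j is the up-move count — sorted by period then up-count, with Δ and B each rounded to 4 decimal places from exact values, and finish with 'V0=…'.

Under the risk-neutral measure, an up-move has probability p* = (R−d)/(u−d) = 0.8308 and values discount at R = 1.38.
Payoff layer (t=4): V(4,0)=106.6085, V(4,1)=45.3525, V(4,2)=63.3039, V(4,3)=256.0397, V(4,4)=597.9162
Node (3,0) S=94.2399: V=(p*·45.3525+(1−p*)·106.6085)/1.38=40.3760; Δ=(45.3525−106.6085)/(140.4175−79.1615)=-1.0000; B=V−Δ·S=134.6159
Node (3,1) S=167.1637: V=(p*·63.3039+(1−p*)·45.3525)/1.38=43.6710; Δ=(63.3039−45.3525)/(249.0739−140.4175)=0.1652; B=V−Δ·S=16.0534
Node (3,2) S=296.5166: V=(p*·256.0397+(1−p*)·63.3039)/1.38=161.9006; Δ=(256.0397−63.3039)/(441.8097−249.0739)=1.0000; B=V−Δ·S=-134.6159
Node (3,3) S=525.9639: V=(p*·597.9162+(1−p*)·256.0397)/1.38=391.3479; Δ=(597.9162−256.0397)/(783.6862−441.8097)=1.0000; B=V−Δ·S=-134.6159
Node (2,0) S=112.1904: V=(p*·43.6710+(1−p*)·40.3760)/1.38=31.2416; Δ=(43.6710−40.3760)/(167.1637−94.2399)=0.0452; B=V−Δ·S=26.1724
Node (2,1) S=199.0044: V=(p*·161.9006+(1−p*)·43.6710)/1.38=102.8207; Δ=(161.9006−43.6710)/(296.5166−167.1637)=0.9140; B=V−Δ·S=-79.0710
Node (2,2) S=352.9959: V=(p*·391.3479+(1−p*)·161.9006)/1.38=255.4481; Δ=(391.3479−161.9006)/(525.9639−296.5166)=1.0000; B=V−Δ·S=-97.5478
Node (1,0) S=133.5600: V=(p*·102.8207+(1−p*)·31.2416)/1.38=65.7299; Δ=(102.8207−31.2416)/(199.0044−112.1904)=0.8245; B=V−Δ·S=-44.3918
Node (1,1) S=236.9100: V=(p*·255.4481+(1−p*)·102.8207)/1.38=166.3905; Δ=(255.4481−102.8207)/(352.9959−199.0044)=0.9911; B=V−Δ·S=-68.4210
Node (0,0) S=159.0000: V=(p*·166.3905+(1−p*)·65.7299)/1.38=108.2287; Δ=(166.3905−65.7299)/(236.9100−133.5600)=0.9740; B=V−Δ·S=-46.6337
Each (Δ,B) replicates both successor values, so the strategy is self-financing and V0 is arbitrage-free.

(0,0): Delta=0.9740 Bond=-46.6337
(1,0): Delta=0.8245 Bond=-44.3918
(1,1): Delta=0.9911 Bond=-68.4210
(2,0): Delta=0.0452 Bond=26.1724
(2,1): Delta=0.9140 Bond=-79.0710
(2,2): Delta=1.0000 Bond=-97.5478
(3,0): Delta=-1.0000 Bond=134.6159
(3,1): Delta=0.1652 Bond=16.0534
(3,2): Delta=1.0000 Bond=-134.6159
(3,3): Delta=1.0000 Bond=-134.6159
V0=108.2287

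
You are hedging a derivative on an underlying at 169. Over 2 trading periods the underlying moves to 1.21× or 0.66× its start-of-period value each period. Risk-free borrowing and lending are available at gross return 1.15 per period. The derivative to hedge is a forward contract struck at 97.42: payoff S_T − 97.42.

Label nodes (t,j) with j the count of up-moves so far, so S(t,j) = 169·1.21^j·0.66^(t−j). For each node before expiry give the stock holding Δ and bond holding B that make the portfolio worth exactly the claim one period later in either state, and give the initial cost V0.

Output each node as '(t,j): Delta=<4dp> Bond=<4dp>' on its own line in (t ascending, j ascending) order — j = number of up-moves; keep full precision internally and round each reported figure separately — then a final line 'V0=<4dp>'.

(0,0): Delta=1.0000 Bond=-73.6635
(1,0): Delta=1.0000 Bond=-84.7130
(1,1): Delta=1.0000 Bond=-84.7130
V0=95.3365

No-arbitrage ⇒ martingale measure with p* = (R−d)/(u−d) = 0.8909.
At expiry t=2: V(2,0)=-23.8036, V(2,1)=37.5434, V(2,2)=150.0129
Node (1,0) S=111.5400: V=(p*·37.5434+(1−p*)·-23.8036)/1.15=26.8270; Δ=(37.5434−-23.8036)/(134.9634−73.6164)=1.0000; B=V−Δ·S=-84.7130
Node (1,1) S=204.4900: V=(p*·150.0129+(1−p*)·37.5434)/1.15=119.7770; Δ=(150.0129−37.5434)/(247.4329−134.9634)=1.0000; B=V−Δ·S=-84.7130
Node (0,0) S=169.0000: V=(p*·119.7770+(1−p*)·26.8270)/1.15=95.3365; Δ=(119.7770−26.8270)/(204.4900−111.5400)=1.0000; B=V−Δ·S=-73.6635
Each (Δ,B) replicates both successor values, so the strategy is self-financing and V0 is arbitrage-free.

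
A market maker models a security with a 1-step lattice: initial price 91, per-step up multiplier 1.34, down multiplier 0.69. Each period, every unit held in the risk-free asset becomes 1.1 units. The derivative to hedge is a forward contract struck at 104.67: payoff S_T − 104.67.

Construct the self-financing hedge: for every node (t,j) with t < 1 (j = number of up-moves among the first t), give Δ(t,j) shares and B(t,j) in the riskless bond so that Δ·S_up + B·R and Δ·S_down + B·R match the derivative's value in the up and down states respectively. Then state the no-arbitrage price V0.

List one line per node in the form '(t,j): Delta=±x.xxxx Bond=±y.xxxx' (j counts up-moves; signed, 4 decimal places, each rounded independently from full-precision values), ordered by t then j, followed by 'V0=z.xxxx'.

No-arbitrage ⇒ martingale measure with p* = (R−d)/(u−d) = 0.6308.
Payoff layer (t=1): V(1,0)=-41.8800, V(1,1)=17.2700
  t=0,j=0: stock 91.0000 → up 121.9400 (V=17.2700), down 62.7900 (V=-41.8800). Price -4.1545; hedge Δ=1.0000, bond B=-95.1545.
Each (Δ,B) replicates both successor values, so the strategy is self-financing and V0 is arbitrage-free.

(0,0): Delta=1.0000 Bond=-95.1545
V0=-4.1545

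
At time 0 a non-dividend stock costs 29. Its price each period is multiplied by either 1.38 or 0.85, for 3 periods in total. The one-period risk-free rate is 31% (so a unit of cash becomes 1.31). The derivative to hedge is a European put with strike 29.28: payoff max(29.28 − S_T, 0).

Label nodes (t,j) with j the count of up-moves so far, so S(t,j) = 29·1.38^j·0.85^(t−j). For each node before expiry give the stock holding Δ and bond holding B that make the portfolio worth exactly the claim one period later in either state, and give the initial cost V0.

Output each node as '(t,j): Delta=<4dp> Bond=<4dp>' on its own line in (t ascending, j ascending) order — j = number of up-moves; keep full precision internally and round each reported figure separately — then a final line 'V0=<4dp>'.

(0,0): Delta=-0.0105 Bond=0.3243
(1,0): Delta=-0.1042 Bond=2.7348
(1,1): Delta=-0.0017 Bond=0.0733
(2,0): Delta=-1.0000 Bond=22.3511
(2,1): Delta=-0.0203 Bond=0.7266
(2,2): Delta=0.0000 Bond=0.0000
V0=0.0191

The replicating-portfolio and risk-neutral prices coincide; use p* = (1.31−0.85)/(1.38−0.85) = 0.8679 for the latter.
At expiry t=3: V(3,0)=11.4704, V(3,1)=0.3656, V(3,2)=0.0000, V(3,3)=0.0000
Node (2,0) S=20.9525: V=(p*·0.3656+(1−p*)·11.4704)/1.31=1.3986; Δ=(0.3656−11.4704)/(28.9144−17.8096)=-1.0000; B=V−Δ·S=22.3511
Node (2,1) S=34.0170: V=(p*·0.0000+(1−p*)·0.3656)/1.31=0.0369; Δ=(0.0000−0.3656)/(46.9435−28.9144)=-0.0203; B=V−Δ·S=0.7266
Node (2,2) S=55.2276: V=(p*·0.0000+(1−p*)·0.0000)/1.31=0.0000; Δ=(0.0000−0.0000)/(76.2141−46.9435)=0.0000; B=V−Δ·S=0.0000
Node (1,0) S=24.6500: V=(p*·0.0369+(1−p*)·1.3986)/1.31=0.1654; Δ=(0.0369−1.3986)/(34.0170−20.9525)=-0.1042; B=V−Δ·S=2.7348
Node (1,1) S=40.0200: V=(p*·0.0000+(1−p*)·0.0369)/1.31=0.0037; Δ=(0.0000−0.0369)/(55.2276−34.0170)=-0.0017; B=V−Δ·S=0.0733
Node (0,0) S=29.0000: V=(p*·0.0037+(1−p*)·0.1654)/1.31=0.0191; Δ=(0.0037−0.1654)/(40.0200−24.6500)=-0.0105; B=V−Δ·S=0.3243
The time-0 hedge costs 0.0191, which is the no-arbitrage price.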